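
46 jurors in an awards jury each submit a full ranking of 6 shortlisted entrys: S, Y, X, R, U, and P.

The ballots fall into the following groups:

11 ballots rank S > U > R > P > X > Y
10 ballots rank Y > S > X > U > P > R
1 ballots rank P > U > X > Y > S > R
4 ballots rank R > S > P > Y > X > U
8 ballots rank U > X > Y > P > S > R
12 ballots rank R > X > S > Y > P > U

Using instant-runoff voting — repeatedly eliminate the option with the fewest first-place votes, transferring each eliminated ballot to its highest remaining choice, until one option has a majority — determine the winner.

Round 1: R 16, S 11, Y 10, U 8, P 1, X 0. X has the fewest and is eliminated.
Round 2: R 16, S 11, Y 10, U 8, P 1. P has the fewest and is eliminated.
Round 3: R 16, S 11, Y 10, U 9. U has the fewest and is eliminated.
Round 4: Y 19, R 16, S 11. S has the fewest and is eliminated.
Round 5: R 27, Y 19. R has a majority.

R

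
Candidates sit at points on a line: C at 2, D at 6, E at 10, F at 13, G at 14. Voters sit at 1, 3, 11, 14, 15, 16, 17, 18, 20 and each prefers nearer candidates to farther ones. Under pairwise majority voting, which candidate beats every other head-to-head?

With single-peaked preferences on a line, the Condorcet winner is the candidate closest to the median voter.
The median voter (position 15) is closest to G at 14.
Check: G vs D — voters closer to G: 7 of 9.

G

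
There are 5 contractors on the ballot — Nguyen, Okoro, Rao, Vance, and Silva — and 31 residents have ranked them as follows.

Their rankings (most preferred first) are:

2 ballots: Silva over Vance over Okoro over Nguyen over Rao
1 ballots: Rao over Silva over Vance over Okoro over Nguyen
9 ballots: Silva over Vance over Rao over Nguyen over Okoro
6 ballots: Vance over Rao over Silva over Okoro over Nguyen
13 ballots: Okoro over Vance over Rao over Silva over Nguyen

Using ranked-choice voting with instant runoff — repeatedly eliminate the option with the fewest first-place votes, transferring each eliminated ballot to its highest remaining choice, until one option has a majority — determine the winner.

Silva

Round 1: Okoro 13, Silva 11, Vance 6, Rao 1, Nguyen 0. Nguyen has the fewest and is eliminated.
Round 2: Okoro 13, Silva 11, Vance 6, Rao 1. Rao has the fewest and is eliminated.
Round 3: Okoro 13, Silva 12, Vance 6. Vance has the fewest and is eliminated.
Round 4: Silva 18, Okoro 13. Silva has a majority.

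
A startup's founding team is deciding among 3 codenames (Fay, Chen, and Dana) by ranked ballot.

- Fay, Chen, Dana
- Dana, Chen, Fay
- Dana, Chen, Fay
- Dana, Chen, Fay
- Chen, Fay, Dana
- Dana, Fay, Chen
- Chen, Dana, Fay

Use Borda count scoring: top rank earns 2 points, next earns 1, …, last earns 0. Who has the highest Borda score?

Borda scores:
  Fay: 2 + 0 + 0 + 0 + 1 + 1 + 0 = 4
  Chen: 1 + 1 + 1 + 1 + 2 + 0 + 2 = 8
  Dana: 0 + 2 + 2 + 2 + 0 + 2 + 1 = 9
Dana has the highest total.

Dana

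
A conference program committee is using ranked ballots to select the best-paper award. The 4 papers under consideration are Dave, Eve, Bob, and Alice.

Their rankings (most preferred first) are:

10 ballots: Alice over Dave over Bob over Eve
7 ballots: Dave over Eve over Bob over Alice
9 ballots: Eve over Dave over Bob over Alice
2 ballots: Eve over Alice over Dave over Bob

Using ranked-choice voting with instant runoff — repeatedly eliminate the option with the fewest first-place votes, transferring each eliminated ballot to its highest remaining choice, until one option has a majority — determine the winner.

Eve

Round 1: Eve 11, Alice 10, Dave 7, Bob 0. Bob has the fewest and is eliminated.
Round 2: Eve 11, Alice 10, Dave 7. Dave has the fewest and is eliminated.
Round 3: Eve 18, Alice 10. Eve has a majority.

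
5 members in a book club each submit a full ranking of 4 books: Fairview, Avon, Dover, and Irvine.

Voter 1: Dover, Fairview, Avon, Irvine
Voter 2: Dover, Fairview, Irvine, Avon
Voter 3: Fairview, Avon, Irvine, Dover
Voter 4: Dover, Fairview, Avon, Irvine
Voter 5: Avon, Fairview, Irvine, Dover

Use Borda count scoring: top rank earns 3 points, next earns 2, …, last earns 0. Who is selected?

Borda scores:
  Fairview: 2 + 2 + 3 + 2 + 2 = 11
  Avon: 1 + 0 + 2 + 1 + 3 = 7
  Dover: 3 + 3 + 0 + 3 + 0 = 9
  Irvine: 0 + 1 + 1 + 0 + 1 = 3
Fairview has the highest total.

Fairview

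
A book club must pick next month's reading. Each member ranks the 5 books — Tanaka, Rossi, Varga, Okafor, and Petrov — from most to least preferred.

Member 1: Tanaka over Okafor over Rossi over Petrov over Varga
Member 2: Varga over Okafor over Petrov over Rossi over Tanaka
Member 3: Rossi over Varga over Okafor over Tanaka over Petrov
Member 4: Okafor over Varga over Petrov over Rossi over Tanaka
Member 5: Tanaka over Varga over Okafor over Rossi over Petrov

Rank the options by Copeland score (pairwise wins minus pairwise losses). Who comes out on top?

Pairwise results:
  Tanaka vs Rossi: Rossi wins 3–2.
  Tanaka vs Varga: Varga wins 3–2.
  Tanaka vs Okafor: Okafor wins 3–2.
  Tanaka vs Petrov: Tanaka wins 3–2.
  Rossi vs Varga: Varga wins 3–2.
  Rossi vs Okafor: Okafor wins 4–1.
  Rossi vs Petrov: Rossi wins 3–2.
  Varga vs Okafor: Varga wins 3–2.
  Varga vs Petrov: Varga wins 4–1.
  Okafor vs Petrov: Okafor wins 5–0.
Copeland scores (wins − losses):
  Tanaka: 1 − 3 = -2
  Rossi: 2 − 2 = 0
  Varga: 4 − 0 = 4
  Okafor: 3 − 1 = 2
  Petrov: 0 − 4 = -4
Varga has the best Copeland score.

Varga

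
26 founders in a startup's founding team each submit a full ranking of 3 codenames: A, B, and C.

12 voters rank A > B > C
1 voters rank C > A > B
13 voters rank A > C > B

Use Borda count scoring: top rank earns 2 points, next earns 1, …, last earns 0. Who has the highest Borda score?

A

Borda scores:
  A: 12·2 + 1 + 13·2 = 51
  B: 12·1 + 0 + 13·0 = 12
  C: 12·0 + 2 + 13·1 = 15
A has the highest total.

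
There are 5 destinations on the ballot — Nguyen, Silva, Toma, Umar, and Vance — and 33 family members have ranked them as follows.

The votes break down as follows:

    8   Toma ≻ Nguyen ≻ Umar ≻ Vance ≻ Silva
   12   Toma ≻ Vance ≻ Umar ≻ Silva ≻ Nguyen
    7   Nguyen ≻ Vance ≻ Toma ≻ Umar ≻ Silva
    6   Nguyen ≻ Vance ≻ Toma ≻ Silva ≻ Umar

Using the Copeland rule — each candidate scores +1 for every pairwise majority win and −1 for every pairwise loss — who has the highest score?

Pairwise results:
  Nguyen vs Silva: Nguyen wins 21–12.
  Nguyen vs Toma: Toma wins 20–13.
  Nguyen vs Umar: Nguyen wins 21–12.
  Nguyen vs Vance: Nguyen wins 21–12.
  Silva vs Toma: Toma wins 33–0.
  Silva vs Umar: Umar wins 27–6.
  Silva vs Vance: Vance wins 33–0.
  Toma vs Umar: Toma wins 33–0.
  Toma vs Vance: Toma wins 20–13.
  Umar vs Vance: Vance wins 25–8.
Copeland scores (wins − losses):
  Nguyen: 3 − 1 = 2
  Silva: 0 − 4 = -4
  Toma: 4 − 0 = 4
  Umar: 1 − 3 = -2
  Vance: 2 − 2 = 0
Toma has the best Copeland score.

Toma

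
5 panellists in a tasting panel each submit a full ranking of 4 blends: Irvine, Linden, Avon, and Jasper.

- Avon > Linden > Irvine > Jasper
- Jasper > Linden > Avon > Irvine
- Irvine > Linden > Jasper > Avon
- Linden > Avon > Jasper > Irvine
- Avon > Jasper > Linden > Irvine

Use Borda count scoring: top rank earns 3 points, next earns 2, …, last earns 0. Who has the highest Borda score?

Borda scores:
  Irvine: 1 + 0 + 3 + 0 + 0 = 4
  Linden: 2 + 2 + 2 + 3 + 1 = 10
  Avon: 3 + 1 + 0 + 2 + 3 = 9
  Jasper: 0 + 3 + 1 + 1 + 2 = 7
Linden has the highest total.

Linden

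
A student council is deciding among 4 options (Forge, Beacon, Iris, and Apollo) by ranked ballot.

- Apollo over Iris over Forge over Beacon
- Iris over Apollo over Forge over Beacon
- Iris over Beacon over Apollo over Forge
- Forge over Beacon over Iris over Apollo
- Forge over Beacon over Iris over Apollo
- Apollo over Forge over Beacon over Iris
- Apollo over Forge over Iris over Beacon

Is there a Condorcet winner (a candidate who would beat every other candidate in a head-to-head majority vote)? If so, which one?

Head-to-head results (7 voters total):
Forge vs Beacon: Forge wins 6–1.
Forge vs Iris: Forge wins 4–3.
Forge vs Apollo: Apollo wins 5–2.
Beacon vs Iris: Iris wins 4–3.
Beacon vs Apollo: Apollo wins 4–3.
Iris vs Apollo: Iris wins 4–3.
No candidate beats all others: Forge beats Iris beats Apollo beats Forge, a majority cycle.

There is no Condorcet winner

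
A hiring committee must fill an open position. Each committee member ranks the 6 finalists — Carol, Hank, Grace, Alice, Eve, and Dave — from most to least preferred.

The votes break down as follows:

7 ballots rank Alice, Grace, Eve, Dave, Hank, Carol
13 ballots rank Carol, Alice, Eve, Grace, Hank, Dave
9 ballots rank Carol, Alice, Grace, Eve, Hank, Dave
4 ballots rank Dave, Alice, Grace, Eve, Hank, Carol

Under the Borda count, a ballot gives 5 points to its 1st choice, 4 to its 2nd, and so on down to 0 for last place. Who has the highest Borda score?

Borda scores:
  Carol: 7·0 + 13·5 + 9·5 + 4·0 = 110
  Hank: 7·1 + 13·1 + 9·1 + 4·1 = 33
  Grace: 7·4 + 13·2 + 9·3 + 4·3 = 93
  Alice: 7·5 + 13·4 + 9·4 + 4·4 = 139
  Eve: 7·3 + 13·3 + 9·2 + 4·2 = 86
  Dave: 7·2 + 13·0 + 9·0 + 4·5 = 34
Alice has the highest total.

Alice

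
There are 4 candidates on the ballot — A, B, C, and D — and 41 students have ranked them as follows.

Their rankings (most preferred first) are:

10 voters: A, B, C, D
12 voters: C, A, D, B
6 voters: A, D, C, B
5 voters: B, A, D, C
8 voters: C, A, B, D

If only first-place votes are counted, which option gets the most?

First-place vote totals:
  A: 16
  B: 5
  C: 20
  D: 0
C has the most first-place votes.

C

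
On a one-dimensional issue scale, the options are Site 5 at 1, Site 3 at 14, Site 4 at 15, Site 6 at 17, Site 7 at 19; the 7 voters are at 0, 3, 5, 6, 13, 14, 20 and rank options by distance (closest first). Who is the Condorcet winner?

Site 5

With single-peaked preferences on a line, the Condorcet winner is the candidate closest to the median voter.
The median voter (position 6) is closest to Site 5 at 1.
Check: Site 5 vs Site 6 — voters closer to Site 5: 4 of 7.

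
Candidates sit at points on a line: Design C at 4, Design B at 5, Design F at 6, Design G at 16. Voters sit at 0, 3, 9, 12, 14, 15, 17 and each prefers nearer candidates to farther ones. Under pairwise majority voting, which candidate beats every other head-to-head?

Design G

With single-peaked preferences on a line, the Condorcet winner is the candidate closest to the median voter.
The median voter (position 12) is closest to Design G at 16.
Check: Design G vs Design C — voters closer to Design G: 4 of 7.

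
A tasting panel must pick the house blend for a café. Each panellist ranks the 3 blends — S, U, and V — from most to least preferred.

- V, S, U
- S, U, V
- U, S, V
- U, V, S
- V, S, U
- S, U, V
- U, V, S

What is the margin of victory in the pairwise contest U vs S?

1

Ballots ranking U above S: 3.
Ballots ranking S above U: 4.
S wins 4–3, a margin of 1.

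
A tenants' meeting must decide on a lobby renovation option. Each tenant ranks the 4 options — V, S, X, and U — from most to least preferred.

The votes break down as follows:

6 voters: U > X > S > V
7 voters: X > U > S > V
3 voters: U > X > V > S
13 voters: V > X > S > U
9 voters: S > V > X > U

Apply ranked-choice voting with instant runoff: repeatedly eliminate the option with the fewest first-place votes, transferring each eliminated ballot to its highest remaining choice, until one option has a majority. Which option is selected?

V

Round 1: V 13, S 9, U 9, X 7. X has the fewest and is eliminated.
Round 2: U 16, V 13, S 9. S has the fewest and is eliminated.
Round 3: V 22, U 16. V has a majority.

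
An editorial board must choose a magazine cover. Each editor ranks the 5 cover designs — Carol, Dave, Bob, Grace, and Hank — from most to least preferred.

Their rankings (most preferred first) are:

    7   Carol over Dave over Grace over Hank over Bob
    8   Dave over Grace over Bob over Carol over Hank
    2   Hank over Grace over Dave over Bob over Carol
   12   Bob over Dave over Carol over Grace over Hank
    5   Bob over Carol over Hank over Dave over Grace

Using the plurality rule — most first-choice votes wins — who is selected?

First-place vote totals:
  Carol: 7
  Dave: 8
  Bob: 17
  Grace: 0
  Hank: 2
Bob has the most first-place votes.

Bob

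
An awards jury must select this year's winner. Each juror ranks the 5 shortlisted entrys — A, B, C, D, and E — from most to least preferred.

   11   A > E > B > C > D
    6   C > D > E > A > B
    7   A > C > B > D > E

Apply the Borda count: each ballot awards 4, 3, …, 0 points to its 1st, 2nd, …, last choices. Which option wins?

A

Borda scores:
  A: 11·4 + 6·1 + 7·4 = 78
  B: 11·2 + 6·0 + 7·2 = 36
  C: 11·1 + 6·4 + 7·3 = 56
  D: 11·0 + 6·3 + 7·1 = 25
  E: 11·3 + 6·2 + 7·0 = 45
A has the highest total.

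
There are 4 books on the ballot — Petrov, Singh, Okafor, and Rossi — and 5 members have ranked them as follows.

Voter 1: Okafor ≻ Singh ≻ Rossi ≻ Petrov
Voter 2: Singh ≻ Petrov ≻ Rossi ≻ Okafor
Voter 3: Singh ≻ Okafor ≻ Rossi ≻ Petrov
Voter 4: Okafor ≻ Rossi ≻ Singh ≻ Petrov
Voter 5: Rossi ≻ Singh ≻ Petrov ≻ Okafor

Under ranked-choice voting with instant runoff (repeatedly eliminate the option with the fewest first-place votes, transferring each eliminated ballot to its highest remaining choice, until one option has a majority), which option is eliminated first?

Round 1: Singh 2, Okafor 2, Rossi 1, Petrov 0. Petrov has the fewest and is eliminated.
Round 2: Singh 2, Okafor 2, Rossi 1. Rossi has the fewest and is eliminated.
Round 3: Singh 3, Okafor 2. Singh has a majority.

Petrov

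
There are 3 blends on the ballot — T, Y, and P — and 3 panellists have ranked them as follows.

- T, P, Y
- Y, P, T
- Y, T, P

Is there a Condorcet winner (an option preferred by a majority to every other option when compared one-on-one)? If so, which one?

Head-to-head results (3 voters total):
T vs Y: Y wins 2–1.
T vs P: T wins 2–1.
Y vs P: Y wins 2–1.
Y beats each rival — T (2–1), P (2–1) — so Y is the Condorcet winner.

Y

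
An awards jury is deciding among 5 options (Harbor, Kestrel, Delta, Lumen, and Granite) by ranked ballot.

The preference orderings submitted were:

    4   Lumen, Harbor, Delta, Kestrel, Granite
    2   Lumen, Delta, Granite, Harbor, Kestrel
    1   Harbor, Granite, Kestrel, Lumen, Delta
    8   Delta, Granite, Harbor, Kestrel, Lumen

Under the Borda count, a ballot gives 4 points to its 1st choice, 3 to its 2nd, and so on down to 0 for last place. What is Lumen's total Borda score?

Borda scores:
  Harbor: 4·3 + 2·1 + 4 + 8·2 = 34
  Kestrel: 4·1 + 2·0 + 2 + 8·1 = 14
  Delta: 4·2 + 2·3 + 0 + 8·4 = 46
  Lumen: 4·4 + 2·4 + 1 + 8·0 = 25
  Granite: 4·0 + 2·2 + 3 + 8·3 = 31

25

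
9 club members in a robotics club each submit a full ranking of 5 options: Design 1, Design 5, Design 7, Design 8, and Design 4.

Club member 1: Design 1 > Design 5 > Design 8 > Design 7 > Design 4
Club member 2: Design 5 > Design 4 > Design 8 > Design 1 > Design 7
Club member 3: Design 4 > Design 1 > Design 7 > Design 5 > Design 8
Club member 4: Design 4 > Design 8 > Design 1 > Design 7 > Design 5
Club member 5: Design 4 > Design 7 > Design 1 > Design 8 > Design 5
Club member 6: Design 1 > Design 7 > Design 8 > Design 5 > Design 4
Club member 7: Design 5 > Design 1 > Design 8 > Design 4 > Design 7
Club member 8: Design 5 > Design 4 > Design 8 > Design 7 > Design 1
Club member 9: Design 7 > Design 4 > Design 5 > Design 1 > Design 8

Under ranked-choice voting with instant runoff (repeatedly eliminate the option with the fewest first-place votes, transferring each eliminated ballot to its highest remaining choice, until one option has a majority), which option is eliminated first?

Round 1: Design 5 3, Design 4 3, Design 1 2, Design 7 1, Design 8 0. Design 8 has the fewest and is eliminated.
Round 2: Design 5 3, Design 4 3, Design 1 2, Design 7 1. Design 7 has the fewest and is eliminated.
Round 3: Design 4 4, Design 5 3, Design 1 2. Design 1 has the fewest and is eliminated.
Round 4: Design 5 5, Design 4 4. Design 5 has a majority.

Design 8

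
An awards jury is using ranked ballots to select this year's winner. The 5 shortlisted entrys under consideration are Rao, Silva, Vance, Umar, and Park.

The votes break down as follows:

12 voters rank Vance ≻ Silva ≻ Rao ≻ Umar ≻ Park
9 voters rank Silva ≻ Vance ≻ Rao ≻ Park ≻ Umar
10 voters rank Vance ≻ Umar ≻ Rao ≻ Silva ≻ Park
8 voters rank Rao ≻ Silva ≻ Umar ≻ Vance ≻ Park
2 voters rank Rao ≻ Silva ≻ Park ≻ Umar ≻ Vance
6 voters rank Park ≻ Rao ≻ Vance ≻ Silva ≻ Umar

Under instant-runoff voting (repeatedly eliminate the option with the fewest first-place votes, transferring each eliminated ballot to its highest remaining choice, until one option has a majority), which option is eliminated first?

Umar

Round 1: Vance 22, Rao 10, Silva 9, Park 6, Umar 0. Umar has the fewest and is eliminated.
Round 2: Vance 22, Rao 10, Silva 9, Park 6. Park has the fewest and is eliminated.
Round 3: Vance 22, Rao 16, Silva 9. Silva has the fewest and is eliminated.
Round 4: Vance 31, Rao 16. Vance has a majority.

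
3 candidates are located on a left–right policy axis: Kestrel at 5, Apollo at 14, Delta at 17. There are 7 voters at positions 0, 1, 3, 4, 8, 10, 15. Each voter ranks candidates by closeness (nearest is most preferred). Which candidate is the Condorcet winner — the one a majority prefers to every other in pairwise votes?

With single-peaked preferences on a line, the Condorcet winner is the candidate closest to the median voter.
The median voter (position 4) is closest to Kestrel at 5.
Check: Kestrel vs Apollo — voters closer to Kestrel: 5 of 7.

Kestrel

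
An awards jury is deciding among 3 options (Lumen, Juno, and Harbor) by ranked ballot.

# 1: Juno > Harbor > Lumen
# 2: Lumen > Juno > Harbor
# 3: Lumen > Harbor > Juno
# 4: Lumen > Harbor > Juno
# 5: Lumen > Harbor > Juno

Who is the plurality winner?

First-place vote totals:
  Lumen: 4
  Juno: 1
  Harbor: 0
Lumen has the most first-place votes.

Lumen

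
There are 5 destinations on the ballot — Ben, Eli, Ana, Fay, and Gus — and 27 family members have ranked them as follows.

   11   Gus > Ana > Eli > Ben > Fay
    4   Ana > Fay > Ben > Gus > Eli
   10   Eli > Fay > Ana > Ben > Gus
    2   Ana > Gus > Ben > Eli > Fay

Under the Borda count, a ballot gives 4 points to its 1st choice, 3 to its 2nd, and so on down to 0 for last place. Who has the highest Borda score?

Borda scores:
  Ben: 11·1 + 4·2 + 10·1 + 2·2 = 33
  Eli: 11·2 + 4·0 + 10·4 + 2·1 = 64
  Ana: 11·3 + 4·4 + 10·2 + 2·4 = 77
  Fay: 11·0 + 4·3 + 10·3 + 2·0 = 42
  Gus: 11·4 + 4·1 + 10·0 + 2·3 = 54
Ana has the highest total.

Ana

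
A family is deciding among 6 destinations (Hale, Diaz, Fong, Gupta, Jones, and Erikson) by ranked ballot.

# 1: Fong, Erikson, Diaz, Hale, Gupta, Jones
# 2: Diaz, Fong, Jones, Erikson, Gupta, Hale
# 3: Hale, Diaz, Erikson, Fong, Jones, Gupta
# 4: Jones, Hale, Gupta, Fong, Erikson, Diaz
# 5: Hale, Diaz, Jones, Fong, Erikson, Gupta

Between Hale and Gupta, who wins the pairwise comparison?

Ballots ranking Hale above Gupta: 4.
Ballots ranking Gupta above Hale: 1.
Hale wins the head-to-head, 4–1.

Hale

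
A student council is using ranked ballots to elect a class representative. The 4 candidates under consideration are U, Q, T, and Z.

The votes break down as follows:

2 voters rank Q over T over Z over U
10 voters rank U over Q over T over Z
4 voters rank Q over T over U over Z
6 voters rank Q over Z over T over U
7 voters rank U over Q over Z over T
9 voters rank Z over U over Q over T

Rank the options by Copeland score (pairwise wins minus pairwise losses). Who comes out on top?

U

Pairwise results:
  U vs Q: U wins 26–12.
  U vs T: U wins 26–12.
  U vs Z: U wins 21–17.
  Q vs T: Q wins 38–0.
  Q vs Z: Q wins 29–9.
  T vs Z: Z wins 22–16.
Copeland scores (wins − losses):
  U: 3 − 0 = 3
  Q: 2 − 1 = 1
  T: 0 − 3 = -3
  Z: 1 − 2 = -1
U has the best Copeland score.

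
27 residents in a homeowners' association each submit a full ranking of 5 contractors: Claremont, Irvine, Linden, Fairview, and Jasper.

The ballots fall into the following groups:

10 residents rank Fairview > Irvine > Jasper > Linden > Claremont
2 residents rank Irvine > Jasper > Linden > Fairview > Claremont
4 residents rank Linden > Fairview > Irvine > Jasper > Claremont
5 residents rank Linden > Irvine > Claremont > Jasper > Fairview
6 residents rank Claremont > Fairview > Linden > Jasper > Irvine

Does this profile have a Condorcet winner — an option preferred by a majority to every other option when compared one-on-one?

Yes

Head-to-head results (27 voters total):
Claremont vs Irvine: Irvine wins 21–6.
Claremont vs Linden: Linden wins 21–6.
Claremont vs Fairview: Fairview wins 16–11.
Claremont vs Jasper: Jasper wins 16–11.
Irvine vs Linden: Linden wins 15–12.
Irvine vs Fairview: Fairview wins 20–7.
Irvine vs Jasper: Irvine wins 21–6.
Linden vs Fairview: Fairview wins 16–11.
Linden vs Jasper: Linden wins 15–12.
Fairview vs Jasper: Fairview wins 20–7.
Fairview beats each rival — Claremont (16–11), Irvine (20–7), Linden (16–11), Jasper (20–7) — so Fairview is the Condorcet winner.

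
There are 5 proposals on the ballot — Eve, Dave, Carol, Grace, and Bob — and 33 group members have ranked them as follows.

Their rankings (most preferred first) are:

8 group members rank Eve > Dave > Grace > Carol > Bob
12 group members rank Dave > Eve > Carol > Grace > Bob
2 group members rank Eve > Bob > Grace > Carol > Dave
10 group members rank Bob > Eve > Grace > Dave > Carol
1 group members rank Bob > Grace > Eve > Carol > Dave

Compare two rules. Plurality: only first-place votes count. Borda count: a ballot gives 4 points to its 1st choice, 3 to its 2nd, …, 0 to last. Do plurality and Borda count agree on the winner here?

No

Plurality first-place counts: Eve 10, Dave 12, Carol 0, Grace 0, Bob 11 → Dave.
Borda totals: Eve 108, Dave 82, Carol 35, Grace 55, Bob 50 → Eve.
The two rules disagree: plurality picks Dave, Borda picks Eve.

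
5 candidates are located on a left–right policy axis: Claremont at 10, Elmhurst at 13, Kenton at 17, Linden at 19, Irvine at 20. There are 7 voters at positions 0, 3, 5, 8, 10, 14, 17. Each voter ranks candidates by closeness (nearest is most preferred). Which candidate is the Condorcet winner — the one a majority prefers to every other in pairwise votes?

With single-peaked preferences on a line, the Condorcet winner is the candidate closest to the median voter.
The median voter (position 8) is closest to Claremont at 10.
Check: Claremont vs Irvine — voters closer to Claremont: 6 of 7.

Claremont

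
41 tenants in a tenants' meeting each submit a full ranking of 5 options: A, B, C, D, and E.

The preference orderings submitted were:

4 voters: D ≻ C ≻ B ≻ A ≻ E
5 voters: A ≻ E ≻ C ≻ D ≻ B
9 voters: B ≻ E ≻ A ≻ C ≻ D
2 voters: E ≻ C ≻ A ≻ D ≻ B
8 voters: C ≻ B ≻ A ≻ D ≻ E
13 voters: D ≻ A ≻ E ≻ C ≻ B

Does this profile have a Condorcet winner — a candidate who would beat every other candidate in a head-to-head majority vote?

Head-to-head results (41 voters total):
A vs B: B wins 21–20.
A vs C: A wins 27–14.
A vs D: A wins 24–17.
A vs E: A wins 30–11.
B vs C: C wins 32–9.
B vs D: D wins 24–17.
B vs E: B wins 21–20.
C vs D: C wins 24–17.
C vs E: E wins 29–12.
D vs E: D wins 25–16.
No candidate beats all others: A beats C beats B beats A, a majority cycle.

No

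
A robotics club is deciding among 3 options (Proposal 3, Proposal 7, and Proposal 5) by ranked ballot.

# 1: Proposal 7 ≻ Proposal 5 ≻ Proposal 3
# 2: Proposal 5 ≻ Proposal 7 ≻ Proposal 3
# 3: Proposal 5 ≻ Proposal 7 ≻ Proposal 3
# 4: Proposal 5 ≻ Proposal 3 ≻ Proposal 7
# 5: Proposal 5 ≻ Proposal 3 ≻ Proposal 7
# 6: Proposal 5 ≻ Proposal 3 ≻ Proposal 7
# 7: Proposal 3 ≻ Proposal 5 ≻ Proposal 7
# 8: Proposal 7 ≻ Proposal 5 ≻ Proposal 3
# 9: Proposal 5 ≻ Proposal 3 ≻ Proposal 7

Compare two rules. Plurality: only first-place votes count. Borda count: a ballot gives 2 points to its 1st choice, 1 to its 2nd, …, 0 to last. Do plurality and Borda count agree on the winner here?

Yes

Plurality first-place counts: Proposal 3 1, Proposal 7 2, Proposal 5 6 → Proposal 5.
Borda totals: Proposal 3 6, Proposal 7 6, Proposal 5 15 → Proposal 5.
The two rules agree on Proposal 5.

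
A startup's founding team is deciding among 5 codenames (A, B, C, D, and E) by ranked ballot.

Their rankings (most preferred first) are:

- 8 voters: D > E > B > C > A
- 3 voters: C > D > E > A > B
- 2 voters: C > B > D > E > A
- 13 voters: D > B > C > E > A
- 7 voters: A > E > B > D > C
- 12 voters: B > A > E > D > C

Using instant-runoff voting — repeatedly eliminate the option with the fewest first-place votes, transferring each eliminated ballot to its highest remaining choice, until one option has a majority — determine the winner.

Round 1: D 21, B 12, A 7, C 5, E 0. E has the fewest and is eliminated.
Round 2: D 21, B 12, A 7, C 5. C has the fewest and is eliminated.
Round 3: D 24, B 14, A 7. D has a majority.

D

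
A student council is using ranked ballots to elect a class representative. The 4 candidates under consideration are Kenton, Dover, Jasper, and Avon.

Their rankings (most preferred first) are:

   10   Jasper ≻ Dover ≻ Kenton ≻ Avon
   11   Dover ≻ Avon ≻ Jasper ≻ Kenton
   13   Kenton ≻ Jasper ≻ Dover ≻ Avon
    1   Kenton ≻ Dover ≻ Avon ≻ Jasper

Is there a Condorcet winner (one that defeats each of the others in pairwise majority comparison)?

Head-to-head results (35 voters total):
Kenton vs Dover: Dover wins 21–14.
Kenton vs Jasper: Jasper wins 21–14.
Kenton vs Avon: Kenton wins 24–11.
Dover vs Jasper: Jasper wins 23–12.
Dover vs Avon: Dover wins 35–0.
Jasper vs Avon: Jasper wins 23–12.
Jasper beats each rival — Kenton (21–14), Dover (23–12), Avon (23–12) — so Jasper is the Condorcet winner.

Yes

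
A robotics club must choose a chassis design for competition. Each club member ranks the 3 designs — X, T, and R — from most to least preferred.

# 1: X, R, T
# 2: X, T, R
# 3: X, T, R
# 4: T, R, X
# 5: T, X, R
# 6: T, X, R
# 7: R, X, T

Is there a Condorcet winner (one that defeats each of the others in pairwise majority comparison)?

Yes

Head-to-head results (7 voters total):
X vs T: X wins 4–3.
X vs R: X wins 5–2.
T vs R: T wins 5–2.
X beats each rival — T (4–3), R (5–2) — so X is the Condorcet winner.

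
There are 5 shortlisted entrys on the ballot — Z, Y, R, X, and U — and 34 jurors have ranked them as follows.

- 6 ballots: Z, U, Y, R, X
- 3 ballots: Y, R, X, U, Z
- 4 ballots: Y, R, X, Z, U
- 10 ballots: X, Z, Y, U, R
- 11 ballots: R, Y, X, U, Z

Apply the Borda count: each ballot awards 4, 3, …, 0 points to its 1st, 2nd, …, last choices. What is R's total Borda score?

71

Borda scores:
  Z: 6·4 + 3·0 + 4·1 + 10·3 + 11·0 = 58
  Y: 6·2 + 3·4 + 4·4 + 10·2 + 11·3 = 93
  R: 6·1 + 3·3 + 4·3 + 10·0 + 11·4 = 71
  X: 6·0 + 3·2 + 4·2 + 10·4 + 11·2 = 76
  U: 6·3 + 3·1 + 4·0 + 10·1 + 11·1 = 42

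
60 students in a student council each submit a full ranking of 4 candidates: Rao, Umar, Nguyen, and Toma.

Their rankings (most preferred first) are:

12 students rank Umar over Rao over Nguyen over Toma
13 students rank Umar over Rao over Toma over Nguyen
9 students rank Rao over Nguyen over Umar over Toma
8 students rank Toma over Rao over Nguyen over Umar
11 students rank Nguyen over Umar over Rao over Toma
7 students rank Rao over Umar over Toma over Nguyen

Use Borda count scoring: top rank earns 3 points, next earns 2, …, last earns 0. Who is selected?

Rao

Borda scores:
  Rao: 12·2 + 13·2 + 9·3 + 8·2 + 11·1 + 7·3 = 125
  Umar: 12·3 + 13·3 + 9·1 + 8·0 + 11·2 + 7·2 = 120
  Nguyen: 12·1 + 13·0 + 9·2 + 8·1 + 11·3 + 7·0 = 71
  Toma: 12·0 + 13·1 + 9·0 + 8·3 + 11·0 + 7·1 = 44
Rao has the highest total.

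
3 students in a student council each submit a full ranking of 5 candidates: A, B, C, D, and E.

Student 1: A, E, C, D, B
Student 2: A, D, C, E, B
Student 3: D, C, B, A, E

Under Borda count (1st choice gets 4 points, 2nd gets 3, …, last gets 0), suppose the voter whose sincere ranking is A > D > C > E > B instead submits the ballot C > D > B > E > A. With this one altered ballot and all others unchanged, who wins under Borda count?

Borda totals with the altered ballot: A 5, B 4, C 9, D 8, E 4.
The switch changes the winner from A to C.

C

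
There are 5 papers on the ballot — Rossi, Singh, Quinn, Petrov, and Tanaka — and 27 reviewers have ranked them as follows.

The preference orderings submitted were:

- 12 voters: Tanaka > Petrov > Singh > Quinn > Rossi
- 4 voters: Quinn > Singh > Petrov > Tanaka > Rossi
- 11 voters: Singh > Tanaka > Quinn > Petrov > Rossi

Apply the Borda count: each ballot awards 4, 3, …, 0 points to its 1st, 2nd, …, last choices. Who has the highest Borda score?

Borda scores:
  Rossi: 12·0 + 4·0 + 11·0 = 0
  Singh: 12·2 + 4·3 + 11·4 = 80
  Quinn: 12·1 + 4·4 + 11·2 = 50
  Petrov: 12·3 + 4·2 + 11·1 = 55
  Tanaka: 12·4 + 4·1 + 11·3 = 85
Tanaka has the highest total.

Tanaka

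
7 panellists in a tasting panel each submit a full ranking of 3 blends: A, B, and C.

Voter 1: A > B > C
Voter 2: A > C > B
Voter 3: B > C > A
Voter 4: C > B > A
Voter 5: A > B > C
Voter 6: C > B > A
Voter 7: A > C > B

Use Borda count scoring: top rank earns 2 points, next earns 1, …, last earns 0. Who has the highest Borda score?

Borda scores:
  A: 2 + 2 + 0 + 0 + 2 + 0 + 2 = 8
  B: 1 + 0 + 2 + 1 + 1 + 1 + 0 = 6
  C: 0 + 1 + 1 + 2 + 0 + 2 + 1 = 7
A has the highest total.

A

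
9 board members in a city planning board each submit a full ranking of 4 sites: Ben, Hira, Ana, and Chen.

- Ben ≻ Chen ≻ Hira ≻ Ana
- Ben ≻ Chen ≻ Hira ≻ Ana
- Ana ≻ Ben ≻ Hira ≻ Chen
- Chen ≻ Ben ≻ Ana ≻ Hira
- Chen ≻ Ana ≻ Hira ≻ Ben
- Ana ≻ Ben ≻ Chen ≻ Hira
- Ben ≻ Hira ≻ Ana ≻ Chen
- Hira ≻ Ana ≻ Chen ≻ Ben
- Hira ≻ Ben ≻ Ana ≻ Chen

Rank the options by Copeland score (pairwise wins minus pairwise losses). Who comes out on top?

Pairwise results:
  Ben vs Hira: Ben wins 6–3.
  Ben vs Ana: Ben wins 5–4.
  Ben vs Chen: Ben wins 6–3.
  Hira vs Ana: Hira wins 5–4.
  Hira vs Chen: Chen wins 5–4.
  Ana vs Chen: Ana wins 5–4.
Copeland scores (wins − losses):
  Ben: 3 − 0 = 3
  Hira: 1 − 2 = -1
  Ana: 1 − 2 = -1
  Chen: 1 − 2 = -1
Ben has the best Copeland score.

Ben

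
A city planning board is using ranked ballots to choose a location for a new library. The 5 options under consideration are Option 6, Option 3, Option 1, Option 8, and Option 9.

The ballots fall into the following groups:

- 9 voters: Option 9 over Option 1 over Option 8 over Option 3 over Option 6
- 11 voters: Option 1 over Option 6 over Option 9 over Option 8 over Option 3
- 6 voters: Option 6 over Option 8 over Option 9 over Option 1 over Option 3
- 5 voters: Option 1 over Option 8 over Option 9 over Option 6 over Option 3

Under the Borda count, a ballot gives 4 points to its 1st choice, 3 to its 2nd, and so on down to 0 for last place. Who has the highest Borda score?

Borda scores:
  Option 6: 9·0 + 11·3 + 6·4 + 5·1 = 62
  Option 3: 9·1 + 11·0 + 6·0 + 5·0 = 9
  Option 1: 9·3 + 11·4 + 6·1 + 5·4 = 97
  Option 8: 9·2 + 11·1 + 6·3 + 5·3 = 62
  Option 9: 9·4 + 11·2 + 6·2 + 5·2 = 80
Option 1 has the highest total.

Option 1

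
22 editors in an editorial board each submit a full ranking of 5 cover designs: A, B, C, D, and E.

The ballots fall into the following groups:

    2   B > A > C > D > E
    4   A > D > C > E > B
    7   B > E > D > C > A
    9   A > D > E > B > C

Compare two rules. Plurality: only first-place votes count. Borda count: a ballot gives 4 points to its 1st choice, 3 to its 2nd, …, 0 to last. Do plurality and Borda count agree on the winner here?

Plurality first-place counts: A 13, B 9, C 0, D 0, E 0 → A.
Borda totals: A 58, B 45, C 19, D 55, E 43 → A.
The two rules agree on A.

Yes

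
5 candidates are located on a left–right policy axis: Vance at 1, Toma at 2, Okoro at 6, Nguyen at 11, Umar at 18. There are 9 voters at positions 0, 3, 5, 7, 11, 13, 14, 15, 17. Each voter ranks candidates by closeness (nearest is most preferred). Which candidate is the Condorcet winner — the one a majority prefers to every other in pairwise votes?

Nguyen

With single-peaked preferences on a line, the Condorcet winner is the candidate closest to the median voter.
The median voter (position 11) is closest to Nguyen at 11.
Check: Nguyen vs Umar — voters closer to Nguyen: 7 of 9.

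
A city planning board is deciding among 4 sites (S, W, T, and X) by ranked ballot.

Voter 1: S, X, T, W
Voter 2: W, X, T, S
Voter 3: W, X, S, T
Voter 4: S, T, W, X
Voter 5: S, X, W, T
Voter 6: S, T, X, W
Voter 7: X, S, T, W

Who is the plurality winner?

S

First-place vote totals:
  S: 4
  W: 2
  T: 0
  X: 1
S has the most first-place votes.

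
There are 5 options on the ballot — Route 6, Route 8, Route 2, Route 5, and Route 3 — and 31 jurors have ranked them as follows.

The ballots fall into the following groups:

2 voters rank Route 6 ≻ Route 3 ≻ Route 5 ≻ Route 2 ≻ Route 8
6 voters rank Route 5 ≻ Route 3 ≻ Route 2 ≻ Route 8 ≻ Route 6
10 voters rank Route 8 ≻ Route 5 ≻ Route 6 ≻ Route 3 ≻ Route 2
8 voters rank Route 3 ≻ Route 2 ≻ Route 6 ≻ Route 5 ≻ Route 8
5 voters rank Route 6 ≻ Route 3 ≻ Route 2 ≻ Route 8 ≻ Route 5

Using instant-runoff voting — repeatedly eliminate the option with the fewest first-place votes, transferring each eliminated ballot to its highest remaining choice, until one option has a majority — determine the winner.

Round 1: Route 8 10, Route 3 8, Route 6 7, Route 5 6, Route 2 0. Route 2 has the fewest and is eliminated.
Round 2: Route 8 10, Route 3 8, Route 6 7, Route 5 6. Route 5 has the fewest and is eliminated.
Round 3: Route 3 14, Route 8 10, Route 6 7. Route 6 has the fewest and is eliminated.
Round 4: Route 3 21, Route 8 10. Route 3 has a majority.

Route 3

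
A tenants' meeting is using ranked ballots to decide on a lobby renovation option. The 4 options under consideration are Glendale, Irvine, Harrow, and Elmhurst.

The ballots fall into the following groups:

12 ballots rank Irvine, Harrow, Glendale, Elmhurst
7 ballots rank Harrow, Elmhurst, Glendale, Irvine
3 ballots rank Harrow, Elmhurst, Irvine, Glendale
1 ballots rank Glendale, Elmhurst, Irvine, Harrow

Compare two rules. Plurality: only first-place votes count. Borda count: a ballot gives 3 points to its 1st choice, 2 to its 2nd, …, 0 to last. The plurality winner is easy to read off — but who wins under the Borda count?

Harrow

Plurality first-place counts: Glendale 1, Irvine 12, Harrow 10, Elmhurst 0 → Irvine.
Borda totals: Glendale 22, Irvine 40, Harrow 54, Elmhurst 22 → Harrow.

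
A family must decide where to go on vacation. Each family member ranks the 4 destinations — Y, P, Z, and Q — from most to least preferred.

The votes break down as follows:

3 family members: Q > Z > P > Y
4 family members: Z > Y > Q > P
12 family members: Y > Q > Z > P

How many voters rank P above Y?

3

Ballots ranking P above Y: 3.
Ballots ranking Y above P: 4+12 = 16.
So 3 of 19 voters prefer P to Y.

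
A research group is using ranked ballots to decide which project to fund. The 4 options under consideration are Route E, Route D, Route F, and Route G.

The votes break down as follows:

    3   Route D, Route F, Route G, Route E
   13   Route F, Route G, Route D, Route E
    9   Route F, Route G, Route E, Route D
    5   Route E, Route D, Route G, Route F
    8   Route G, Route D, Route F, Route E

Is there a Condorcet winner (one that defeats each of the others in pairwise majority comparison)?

Yes

Head-to-head results (38 voters total):
Route E vs Route D: Route D wins 24–14.
Route E vs Route F: Route F wins 33–5.
Route E vs Route G: Route G wins 33–5.
Route D vs Route F: Route F wins 22–16.
Route D vs Route G: Route G wins 30–8.
Route F vs Route G: Route F wins 25–13.
Route F beats each rival — Route E (33–5), Route D (22–16), Route G (25–13) — so Route F is the Condorcet winner.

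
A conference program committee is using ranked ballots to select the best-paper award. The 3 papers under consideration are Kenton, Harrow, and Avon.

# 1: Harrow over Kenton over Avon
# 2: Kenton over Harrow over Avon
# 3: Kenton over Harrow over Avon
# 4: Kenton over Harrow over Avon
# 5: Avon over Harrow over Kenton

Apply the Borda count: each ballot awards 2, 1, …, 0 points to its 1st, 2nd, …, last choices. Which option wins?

Kenton

Borda scores:
  Kenton: 1 + 2 + 2 + 2 + 0 = 7
  Harrow: 2 + 1 + 1 + 1 + 1 = 6
  Avon: 0 + 0 + 0 + 0 + 2 = 2
Kenton has the highest total.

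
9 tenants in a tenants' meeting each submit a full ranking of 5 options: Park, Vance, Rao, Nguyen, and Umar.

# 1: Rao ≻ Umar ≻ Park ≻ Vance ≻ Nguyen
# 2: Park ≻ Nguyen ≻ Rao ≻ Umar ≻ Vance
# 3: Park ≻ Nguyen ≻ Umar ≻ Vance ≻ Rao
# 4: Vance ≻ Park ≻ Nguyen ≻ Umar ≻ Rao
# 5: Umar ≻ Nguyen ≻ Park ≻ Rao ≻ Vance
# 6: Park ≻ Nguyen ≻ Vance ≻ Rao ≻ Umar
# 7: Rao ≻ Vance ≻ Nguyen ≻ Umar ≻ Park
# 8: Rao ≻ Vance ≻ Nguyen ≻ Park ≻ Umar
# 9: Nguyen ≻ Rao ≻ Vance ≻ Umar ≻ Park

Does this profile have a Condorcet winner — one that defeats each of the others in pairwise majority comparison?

Head-to-head results (9 voters total):
Park vs Vance: Park wins 5–4.
Park vs Rao: Park wins 5–4.
Park vs Nguyen: Park wins 5–4.
Park vs Umar: Park wins 5–4.
Vance vs Rao: Rao wins 6–3.
Vance vs Nguyen: Nguyen wins 5–4.
Vance vs Umar: Vance wins 5–4.
Rao vs Nguyen: Nguyen wins 6–3.
Rao vs Umar: Rao wins 6–3.
Nguyen vs Umar: Nguyen wins 7–2.
Park beats each rival — Vance (5–4), Rao (5–4), Nguyen (5–4), Umar (5–4) — so Park is the Condorcet winner.

Yes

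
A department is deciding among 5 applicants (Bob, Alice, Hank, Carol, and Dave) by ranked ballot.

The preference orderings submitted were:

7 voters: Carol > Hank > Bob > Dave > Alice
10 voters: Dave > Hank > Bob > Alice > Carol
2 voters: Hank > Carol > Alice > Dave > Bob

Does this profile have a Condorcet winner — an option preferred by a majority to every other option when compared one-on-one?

Head-to-head results (19 voters total):
Bob vs Alice: Bob wins 17–2.
Bob vs Hank: Hank wins 19–0.
Bob vs Carol: Bob wins 10–9.
Bob vs Dave: Dave wins 12–7.
Alice vs Hank: Hank wins 19–0.
Alice vs Carol: Alice wins 10–9.
Alice vs Dave: Dave wins 17–2.
Hank vs Carol: Hank wins 12–7.
Hank vs Dave: Dave wins 10–9.
Carol vs Dave: Dave wins 10–9.
Dave beats each rival — Bob (12–7), Alice (17–2), Hank (10–9), Carol (10–9) — so Dave is the Condorcet winner.

Yes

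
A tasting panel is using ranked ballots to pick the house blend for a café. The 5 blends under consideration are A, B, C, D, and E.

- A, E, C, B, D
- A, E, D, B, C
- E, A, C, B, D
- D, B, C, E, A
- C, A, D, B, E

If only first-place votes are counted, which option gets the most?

A

First-place vote totals:
  A: 2
  B: 0
  C: 1
  D: 1
  E: 1
A has the most first-place votes.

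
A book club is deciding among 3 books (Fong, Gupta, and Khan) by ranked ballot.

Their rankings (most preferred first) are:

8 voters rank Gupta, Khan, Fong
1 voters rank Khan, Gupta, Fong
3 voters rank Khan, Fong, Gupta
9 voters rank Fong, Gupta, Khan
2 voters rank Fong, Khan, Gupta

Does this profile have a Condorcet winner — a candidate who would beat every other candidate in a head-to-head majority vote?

Head-to-head results (23 voters total):
Fong vs Gupta: Fong wins 14–9.
Fong vs Khan: Khan wins 12–11.
Gupta vs Khan: Gupta wins 17–6.
No candidate beats all others: Fong beats Gupta beats Khan beats Fong, a majority cycle.

No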